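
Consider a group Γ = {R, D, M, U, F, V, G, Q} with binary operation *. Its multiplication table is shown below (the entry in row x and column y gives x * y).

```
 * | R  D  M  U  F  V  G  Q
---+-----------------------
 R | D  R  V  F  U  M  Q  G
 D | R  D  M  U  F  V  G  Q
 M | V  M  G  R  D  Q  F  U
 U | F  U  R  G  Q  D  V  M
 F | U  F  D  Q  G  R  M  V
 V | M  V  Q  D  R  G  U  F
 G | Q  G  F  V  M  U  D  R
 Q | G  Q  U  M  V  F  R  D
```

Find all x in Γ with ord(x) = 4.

Identity is D. Compute the order of each non-identity element by repeated multiplication:
  R: R → D  (order 2)
  M: M → G → F → D  (order 4)
  U: U → G → V → D  (order 4)
  F: F → G → M → D  (order 4)
  V: V → G → U → D  (order 4)
  G: G → D  (order 2)
  Q: Q → D  (order 2)
Elements of order 4: {F, M, U, V}.

{F, M, U, V}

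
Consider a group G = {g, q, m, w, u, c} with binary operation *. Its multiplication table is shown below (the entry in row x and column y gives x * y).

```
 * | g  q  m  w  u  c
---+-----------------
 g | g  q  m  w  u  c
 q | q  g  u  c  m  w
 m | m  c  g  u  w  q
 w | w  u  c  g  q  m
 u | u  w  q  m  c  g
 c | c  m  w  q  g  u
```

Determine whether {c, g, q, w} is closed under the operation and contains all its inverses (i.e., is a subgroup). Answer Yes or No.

No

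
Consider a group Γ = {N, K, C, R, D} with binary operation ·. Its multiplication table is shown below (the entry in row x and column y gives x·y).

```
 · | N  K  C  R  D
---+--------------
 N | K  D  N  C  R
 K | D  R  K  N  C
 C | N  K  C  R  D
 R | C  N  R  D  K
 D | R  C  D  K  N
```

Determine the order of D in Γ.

5

The identity element is C (its row matches the header).
D^1 = D
D^2 = D·D = N
D^3 = N·D = R
D^4 = R·D = K
D^5 = K·D = C
The first power of D equal to the identity is D^5, so ord(D) = 5.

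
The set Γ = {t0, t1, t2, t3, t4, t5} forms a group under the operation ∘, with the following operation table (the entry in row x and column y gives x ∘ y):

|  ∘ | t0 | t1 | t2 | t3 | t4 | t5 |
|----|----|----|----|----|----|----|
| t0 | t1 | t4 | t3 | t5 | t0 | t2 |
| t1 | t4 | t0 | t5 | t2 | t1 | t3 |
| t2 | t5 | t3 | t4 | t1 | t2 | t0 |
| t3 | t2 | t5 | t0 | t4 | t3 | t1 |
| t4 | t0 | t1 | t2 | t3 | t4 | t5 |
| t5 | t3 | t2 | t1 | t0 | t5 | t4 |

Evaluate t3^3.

t3^1 = t3
t3^2 = t3 ∘ t3 = t4
t3^3 = t4 ∘ t3 = t3

t3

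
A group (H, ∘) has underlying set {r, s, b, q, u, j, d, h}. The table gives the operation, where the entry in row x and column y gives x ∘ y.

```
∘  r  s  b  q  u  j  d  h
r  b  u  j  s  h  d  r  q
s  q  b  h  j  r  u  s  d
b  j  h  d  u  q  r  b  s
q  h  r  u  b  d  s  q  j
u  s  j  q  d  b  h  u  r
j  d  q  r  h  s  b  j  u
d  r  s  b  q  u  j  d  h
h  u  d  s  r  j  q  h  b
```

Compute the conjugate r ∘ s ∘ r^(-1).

h

The identity is d. In row r, the entry d sits in column j, so r^(-1) = j.
r ∘ s = u
u ∘ j = h
(Structurally, H here is isomorphic to the quaternion group Q_8.)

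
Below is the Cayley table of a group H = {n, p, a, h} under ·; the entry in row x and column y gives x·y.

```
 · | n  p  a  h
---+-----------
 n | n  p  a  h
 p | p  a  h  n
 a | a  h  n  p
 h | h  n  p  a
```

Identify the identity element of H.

n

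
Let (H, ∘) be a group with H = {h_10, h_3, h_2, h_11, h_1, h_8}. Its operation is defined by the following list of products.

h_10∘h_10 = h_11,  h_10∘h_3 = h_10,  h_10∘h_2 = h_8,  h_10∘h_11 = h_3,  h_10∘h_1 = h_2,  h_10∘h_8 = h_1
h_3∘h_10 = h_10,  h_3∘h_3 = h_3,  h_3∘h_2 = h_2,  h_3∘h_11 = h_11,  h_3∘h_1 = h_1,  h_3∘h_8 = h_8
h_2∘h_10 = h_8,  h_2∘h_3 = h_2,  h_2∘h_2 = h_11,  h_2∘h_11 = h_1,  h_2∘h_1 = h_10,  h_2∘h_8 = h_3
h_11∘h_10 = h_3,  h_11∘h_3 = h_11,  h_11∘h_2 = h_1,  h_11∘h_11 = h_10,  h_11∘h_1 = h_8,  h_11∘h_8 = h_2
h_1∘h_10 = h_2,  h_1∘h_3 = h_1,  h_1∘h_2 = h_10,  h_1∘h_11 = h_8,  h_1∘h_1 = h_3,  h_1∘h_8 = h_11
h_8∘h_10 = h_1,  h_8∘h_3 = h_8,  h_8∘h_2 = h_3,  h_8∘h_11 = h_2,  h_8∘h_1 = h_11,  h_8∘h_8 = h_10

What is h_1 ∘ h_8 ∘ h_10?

h_3

h_1 ∘ h_8 = h_11
h_11 ∘ h_10 = h_3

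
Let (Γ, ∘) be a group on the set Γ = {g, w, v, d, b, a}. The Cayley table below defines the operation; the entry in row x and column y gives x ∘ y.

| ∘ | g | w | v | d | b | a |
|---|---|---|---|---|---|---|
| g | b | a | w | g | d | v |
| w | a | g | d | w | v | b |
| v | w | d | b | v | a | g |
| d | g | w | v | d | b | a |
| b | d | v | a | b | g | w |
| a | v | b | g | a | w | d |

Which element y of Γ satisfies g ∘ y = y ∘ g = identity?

b

First locate the identity: row d matches the header, so d is the identity.
Scan row g for d: g ∘ b = d. Hence g^(-1) = b.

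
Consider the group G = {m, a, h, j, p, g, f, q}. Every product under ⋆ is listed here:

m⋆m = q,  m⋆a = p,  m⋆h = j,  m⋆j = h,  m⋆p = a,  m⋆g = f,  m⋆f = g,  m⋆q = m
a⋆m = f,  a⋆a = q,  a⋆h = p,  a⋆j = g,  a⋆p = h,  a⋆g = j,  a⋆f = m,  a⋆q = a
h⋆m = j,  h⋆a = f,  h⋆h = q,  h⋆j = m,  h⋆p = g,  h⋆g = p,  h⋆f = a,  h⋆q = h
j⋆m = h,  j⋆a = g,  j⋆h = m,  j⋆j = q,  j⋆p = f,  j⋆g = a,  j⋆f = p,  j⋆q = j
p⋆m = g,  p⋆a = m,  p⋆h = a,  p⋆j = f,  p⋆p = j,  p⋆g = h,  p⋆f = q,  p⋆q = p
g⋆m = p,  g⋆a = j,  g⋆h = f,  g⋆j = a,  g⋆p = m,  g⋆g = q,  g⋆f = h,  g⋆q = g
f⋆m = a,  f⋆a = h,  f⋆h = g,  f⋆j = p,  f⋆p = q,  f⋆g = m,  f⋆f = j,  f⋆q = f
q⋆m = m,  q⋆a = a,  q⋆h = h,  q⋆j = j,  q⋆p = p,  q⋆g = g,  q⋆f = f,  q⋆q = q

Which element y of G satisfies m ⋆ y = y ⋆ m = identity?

m

First locate the identity: row q matches the header, so q is the identity.
Scan row m for q: m ⋆ m = q. Hence m^(-1) = m.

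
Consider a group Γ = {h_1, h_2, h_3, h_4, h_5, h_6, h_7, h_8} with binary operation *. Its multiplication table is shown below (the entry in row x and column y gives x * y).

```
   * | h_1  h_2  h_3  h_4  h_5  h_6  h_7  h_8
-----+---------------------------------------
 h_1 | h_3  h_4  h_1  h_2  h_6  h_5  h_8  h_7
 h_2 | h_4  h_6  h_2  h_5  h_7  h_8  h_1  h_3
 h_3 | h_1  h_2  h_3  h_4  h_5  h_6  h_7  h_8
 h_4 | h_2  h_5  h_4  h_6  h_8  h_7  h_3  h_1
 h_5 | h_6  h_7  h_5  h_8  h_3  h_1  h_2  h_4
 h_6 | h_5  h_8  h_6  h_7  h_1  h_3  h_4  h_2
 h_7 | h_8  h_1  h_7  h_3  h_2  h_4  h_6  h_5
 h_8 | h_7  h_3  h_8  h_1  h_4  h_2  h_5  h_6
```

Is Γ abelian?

Yes

Check whether the table is symmetric across its main diagonal.
Every entry (row x, col y) equals the entry (row y, col x), so Γ is abelian.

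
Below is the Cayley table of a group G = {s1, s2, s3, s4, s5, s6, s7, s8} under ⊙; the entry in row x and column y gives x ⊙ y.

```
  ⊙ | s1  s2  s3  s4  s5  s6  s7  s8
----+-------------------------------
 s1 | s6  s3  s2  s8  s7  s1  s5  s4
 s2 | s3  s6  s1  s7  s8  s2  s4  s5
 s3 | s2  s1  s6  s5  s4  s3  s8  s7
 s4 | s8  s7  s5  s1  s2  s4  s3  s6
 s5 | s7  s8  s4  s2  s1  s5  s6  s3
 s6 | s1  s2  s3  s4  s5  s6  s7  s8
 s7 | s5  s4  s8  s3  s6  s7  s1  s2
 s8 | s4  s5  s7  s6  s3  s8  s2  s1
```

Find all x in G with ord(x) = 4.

Identity is s6. Compute the order of each non-identity element by repeated multiplication:
  s1: s1 → s6  (order 2)
  s2: s2 → s6  (order 2)
  s3: s3 → s6  (order 2)
  s4: s4 → s1 → s8 → s6  (order 4)
  s5: s5 → s1 → s7 → s6  (order 4)
  s7: s7 → s1 → s5 → s6  (order 4)
  s8: s8 → s1 → s4 → s6  (order 4)
Elements of order 4: {s4, s5, s7, s8}.

{s4, s5, s7, s8}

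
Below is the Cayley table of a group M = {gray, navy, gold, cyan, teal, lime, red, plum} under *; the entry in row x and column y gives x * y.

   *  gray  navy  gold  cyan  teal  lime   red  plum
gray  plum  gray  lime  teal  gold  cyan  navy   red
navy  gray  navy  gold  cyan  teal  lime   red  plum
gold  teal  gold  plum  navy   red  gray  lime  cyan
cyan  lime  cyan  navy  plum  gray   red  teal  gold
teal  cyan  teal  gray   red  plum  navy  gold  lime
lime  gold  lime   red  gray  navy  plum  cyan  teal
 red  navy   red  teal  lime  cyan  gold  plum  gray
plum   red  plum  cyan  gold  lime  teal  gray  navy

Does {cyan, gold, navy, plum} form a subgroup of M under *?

Yes

{cyan, gold, navy, plum} contains the identity navy.
Checking products: every product of two elements of {cyan, gold, navy, plum} (read from the table) lies in {cyan, gold, navy, plum}, so the set is closed.
In a finite group, a nonempty closed subset is a subgroup. So {cyan, gold, navy, plum} ≤ M.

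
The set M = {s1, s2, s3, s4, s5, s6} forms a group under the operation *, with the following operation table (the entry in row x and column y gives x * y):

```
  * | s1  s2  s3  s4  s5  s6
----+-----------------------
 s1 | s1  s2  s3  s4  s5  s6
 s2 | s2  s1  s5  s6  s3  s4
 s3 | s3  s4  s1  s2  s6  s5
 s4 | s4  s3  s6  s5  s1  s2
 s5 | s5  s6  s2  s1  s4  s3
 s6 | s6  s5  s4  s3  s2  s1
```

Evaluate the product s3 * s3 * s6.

s3 * s3 = s1
s1 * s6 = s6

s6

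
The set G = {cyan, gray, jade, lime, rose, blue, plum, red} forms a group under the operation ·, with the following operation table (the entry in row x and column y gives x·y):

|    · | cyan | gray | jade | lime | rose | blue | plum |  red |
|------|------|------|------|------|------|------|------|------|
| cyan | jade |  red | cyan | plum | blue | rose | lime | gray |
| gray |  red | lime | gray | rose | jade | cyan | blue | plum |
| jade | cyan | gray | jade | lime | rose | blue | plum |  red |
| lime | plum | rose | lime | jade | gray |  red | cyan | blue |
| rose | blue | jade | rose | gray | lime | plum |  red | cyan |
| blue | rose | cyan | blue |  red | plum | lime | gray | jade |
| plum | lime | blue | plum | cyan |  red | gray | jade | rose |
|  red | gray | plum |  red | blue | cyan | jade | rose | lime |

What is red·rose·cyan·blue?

red·rose = cyan
cyan·cyan = jade
jade·blue = blue

blue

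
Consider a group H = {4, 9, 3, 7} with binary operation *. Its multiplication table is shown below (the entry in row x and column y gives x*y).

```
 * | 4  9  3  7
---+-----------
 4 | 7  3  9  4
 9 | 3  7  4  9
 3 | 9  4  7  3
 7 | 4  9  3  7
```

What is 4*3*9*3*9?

4

4*3 = 9
9*9 = 7
7*3 = 3
3*9 = 4
(Structurally, H here is isomorphic to the Klein four-group V_4.)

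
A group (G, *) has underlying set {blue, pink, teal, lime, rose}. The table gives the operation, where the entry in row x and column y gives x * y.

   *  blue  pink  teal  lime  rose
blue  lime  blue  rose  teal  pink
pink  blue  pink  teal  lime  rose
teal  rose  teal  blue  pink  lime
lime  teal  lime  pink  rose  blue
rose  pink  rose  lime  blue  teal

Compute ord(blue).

The identity element is pink (its row matches the header).
blue^1 = blue
blue^2 = blue * blue = lime
blue^3 = lime * blue = teal
blue^4 = teal * blue = rose
blue^5 = rose * blue = pink
The first power of blue equal to the identity is blue^5, so ord(blue) = 5.
(Structurally, G here is isomorphic to the cyclic group Z_5.)

5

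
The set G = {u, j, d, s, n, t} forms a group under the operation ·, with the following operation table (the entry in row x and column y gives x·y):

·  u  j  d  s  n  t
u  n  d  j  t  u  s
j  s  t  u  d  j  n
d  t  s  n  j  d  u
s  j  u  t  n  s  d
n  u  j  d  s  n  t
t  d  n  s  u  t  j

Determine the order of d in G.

2

The identity element is n (its row matches the header).
d^1 = d
d^2 = d·d = n
The first power of d equal to the identity is d^2, so ord(d) = 2.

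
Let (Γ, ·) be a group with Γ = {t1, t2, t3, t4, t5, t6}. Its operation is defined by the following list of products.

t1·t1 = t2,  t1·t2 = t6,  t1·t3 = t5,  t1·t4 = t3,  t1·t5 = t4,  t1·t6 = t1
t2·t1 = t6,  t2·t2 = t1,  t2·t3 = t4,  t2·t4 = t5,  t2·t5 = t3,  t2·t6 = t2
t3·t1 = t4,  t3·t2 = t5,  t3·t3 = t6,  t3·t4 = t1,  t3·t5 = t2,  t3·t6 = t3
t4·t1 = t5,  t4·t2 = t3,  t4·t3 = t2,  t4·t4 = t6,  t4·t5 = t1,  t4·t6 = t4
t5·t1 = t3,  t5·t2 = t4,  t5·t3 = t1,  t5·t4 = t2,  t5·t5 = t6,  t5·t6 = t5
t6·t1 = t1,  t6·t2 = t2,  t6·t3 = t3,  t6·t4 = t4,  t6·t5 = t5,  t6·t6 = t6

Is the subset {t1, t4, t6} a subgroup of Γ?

No

t1·t1 = t2, which is not in {t1, t4, t6}.
The subset is not closed under ·, so it is not a subgroup.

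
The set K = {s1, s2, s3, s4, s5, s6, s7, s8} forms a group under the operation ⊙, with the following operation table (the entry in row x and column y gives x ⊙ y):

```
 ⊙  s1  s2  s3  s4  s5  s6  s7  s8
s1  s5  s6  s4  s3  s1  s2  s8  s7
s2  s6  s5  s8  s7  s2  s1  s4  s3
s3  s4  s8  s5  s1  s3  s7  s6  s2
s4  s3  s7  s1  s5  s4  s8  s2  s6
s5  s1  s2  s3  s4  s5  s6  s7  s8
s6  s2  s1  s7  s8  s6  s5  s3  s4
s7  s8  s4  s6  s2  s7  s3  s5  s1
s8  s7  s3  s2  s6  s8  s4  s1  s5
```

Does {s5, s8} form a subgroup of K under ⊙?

{s5, s8} contains the identity s5.
Checking products: every product of two elements of {s5, s8} (read from the table) lies in {s5, s8}, so the set is closed.
In a finite group, a nonempty closed subset is a subgroup. So {s5, s8} ≤ K.
(Structurally, K here is isomorphic to the elementary abelian group (Z_2)^3.)

Yes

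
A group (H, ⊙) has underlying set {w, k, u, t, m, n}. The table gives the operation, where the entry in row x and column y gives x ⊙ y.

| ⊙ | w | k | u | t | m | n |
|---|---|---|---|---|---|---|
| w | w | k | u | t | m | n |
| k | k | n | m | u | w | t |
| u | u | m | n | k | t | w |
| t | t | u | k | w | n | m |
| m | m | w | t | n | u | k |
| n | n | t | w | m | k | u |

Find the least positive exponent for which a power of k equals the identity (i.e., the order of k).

6

The identity element is w (its row matches the header).
k^1 = k
k^2 = k ⊙ k = n
k^3 = n ⊙ k = t
k^4 = t ⊙ k = u
k^5 = u ⊙ k = m
k^6 = m ⊙ k = w
The first power of k equal to the identity is k^6, so ord(k) = 6.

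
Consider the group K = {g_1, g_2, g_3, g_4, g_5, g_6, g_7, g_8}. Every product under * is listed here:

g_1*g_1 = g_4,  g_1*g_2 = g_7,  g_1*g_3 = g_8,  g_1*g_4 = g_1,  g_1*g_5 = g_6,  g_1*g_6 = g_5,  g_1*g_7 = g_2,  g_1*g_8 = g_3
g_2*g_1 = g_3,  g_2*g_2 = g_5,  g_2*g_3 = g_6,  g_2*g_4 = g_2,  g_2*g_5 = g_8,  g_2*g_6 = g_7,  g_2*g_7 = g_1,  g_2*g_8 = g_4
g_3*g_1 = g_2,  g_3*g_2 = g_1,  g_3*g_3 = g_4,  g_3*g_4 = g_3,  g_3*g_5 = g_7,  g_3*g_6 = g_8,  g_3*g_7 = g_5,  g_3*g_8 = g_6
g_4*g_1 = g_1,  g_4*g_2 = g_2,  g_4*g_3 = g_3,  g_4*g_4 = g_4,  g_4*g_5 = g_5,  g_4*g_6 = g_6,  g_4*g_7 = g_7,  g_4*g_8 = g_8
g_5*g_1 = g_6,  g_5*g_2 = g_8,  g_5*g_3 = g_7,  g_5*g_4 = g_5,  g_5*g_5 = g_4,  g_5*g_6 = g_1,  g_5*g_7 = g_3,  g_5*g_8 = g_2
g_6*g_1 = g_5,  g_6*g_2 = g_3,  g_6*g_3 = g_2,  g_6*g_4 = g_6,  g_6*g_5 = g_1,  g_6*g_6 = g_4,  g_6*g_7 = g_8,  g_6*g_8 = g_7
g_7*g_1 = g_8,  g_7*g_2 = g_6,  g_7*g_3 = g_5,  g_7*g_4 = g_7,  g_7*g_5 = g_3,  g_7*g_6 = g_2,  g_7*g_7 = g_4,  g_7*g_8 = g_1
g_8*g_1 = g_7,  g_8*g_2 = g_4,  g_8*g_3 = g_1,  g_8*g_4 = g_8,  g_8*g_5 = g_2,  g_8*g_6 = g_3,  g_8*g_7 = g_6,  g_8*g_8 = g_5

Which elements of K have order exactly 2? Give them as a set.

Identity is g_4. Compute the order of each non-identity element by repeated multiplication:
  g_1: g_1 → g_4  (order 2)
  g_2: g_2 → g_5 → g_8 → g_4  (order 4)
  g_3: g_3 → g_4  (order 2)
  g_5: g_5 → g_4  (order 2)
  g_6: g_6 → g_4  (order 2)
  g_7: g_7 → g_4  (order 2)
  g_8: g_8 → g_5 → g_2 → g_4  (order 4)
Elements of order 2: {g_1, g_3, g_5, g_6, g_7}.
(Structurally, K here is isomorphic to the dihedral group D_4.)

{g_1, g_3, g_5, g_6, g_7}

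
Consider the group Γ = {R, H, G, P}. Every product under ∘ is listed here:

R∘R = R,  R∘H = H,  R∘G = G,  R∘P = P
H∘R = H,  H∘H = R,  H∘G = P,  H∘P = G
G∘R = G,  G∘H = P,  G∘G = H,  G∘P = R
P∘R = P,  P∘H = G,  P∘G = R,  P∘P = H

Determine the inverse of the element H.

First locate the identity: row R matches the header, so R is the identity.
Scan row H for R: H ∘ H = R. Hence H^(-1) = H.
(Structurally, Γ here is isomorphic to the cyclic group Z_4.)

H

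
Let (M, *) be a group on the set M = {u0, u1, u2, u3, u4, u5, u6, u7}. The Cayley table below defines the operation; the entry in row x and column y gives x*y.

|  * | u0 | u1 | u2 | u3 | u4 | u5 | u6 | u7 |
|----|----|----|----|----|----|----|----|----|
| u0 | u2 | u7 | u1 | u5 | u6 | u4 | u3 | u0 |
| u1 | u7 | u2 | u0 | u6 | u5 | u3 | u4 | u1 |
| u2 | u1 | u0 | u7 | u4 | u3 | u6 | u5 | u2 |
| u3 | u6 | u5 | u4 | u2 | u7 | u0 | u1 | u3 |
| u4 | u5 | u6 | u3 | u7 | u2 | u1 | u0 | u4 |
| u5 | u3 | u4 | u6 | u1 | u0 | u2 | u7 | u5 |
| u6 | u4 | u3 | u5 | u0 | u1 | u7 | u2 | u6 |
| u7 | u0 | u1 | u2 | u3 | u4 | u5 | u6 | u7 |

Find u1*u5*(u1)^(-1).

The identity is u7. In row u1, the entry u7 sits in column u0, so u1^(-1) = u0.
u1*u5 = u3
u3*u0 = u6
(Structurally, M here is isomorphic to the quaternion group Q_8.)

u6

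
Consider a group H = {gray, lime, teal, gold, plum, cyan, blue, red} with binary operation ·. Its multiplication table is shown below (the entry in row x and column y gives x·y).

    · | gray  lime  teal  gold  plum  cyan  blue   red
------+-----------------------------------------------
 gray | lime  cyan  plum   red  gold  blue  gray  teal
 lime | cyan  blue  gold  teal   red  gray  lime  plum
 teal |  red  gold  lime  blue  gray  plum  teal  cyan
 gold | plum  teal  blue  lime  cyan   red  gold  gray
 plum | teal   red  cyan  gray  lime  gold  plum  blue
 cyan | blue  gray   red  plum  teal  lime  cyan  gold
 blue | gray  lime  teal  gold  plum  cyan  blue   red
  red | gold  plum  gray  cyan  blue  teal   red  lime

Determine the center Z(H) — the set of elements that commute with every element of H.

An element z is central iff its row equals its column in the table.
For gray: gray·red = teal ≠ gold = red·gray, so gray ∉ Z.
Checking each element this way leaves Z(H) = {blue, lime}.
(Structurally, H here is isomorphic to the quaternion group Q_8.)

{blue, lime}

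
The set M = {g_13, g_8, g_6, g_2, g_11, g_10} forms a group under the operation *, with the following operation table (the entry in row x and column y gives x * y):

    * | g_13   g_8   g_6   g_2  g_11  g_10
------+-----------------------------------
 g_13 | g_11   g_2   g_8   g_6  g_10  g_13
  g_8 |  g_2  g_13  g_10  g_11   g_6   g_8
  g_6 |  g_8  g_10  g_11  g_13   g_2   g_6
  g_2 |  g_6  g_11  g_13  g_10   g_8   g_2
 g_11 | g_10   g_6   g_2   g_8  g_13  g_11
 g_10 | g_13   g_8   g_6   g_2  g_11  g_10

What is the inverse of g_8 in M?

First locate the identity: row g_10 matches the header, so g_10 is the identity.
Scan row g_8 for g_10: g_8 * g_6 = g_10. Hence g_8^(-1) = g_6.

g_6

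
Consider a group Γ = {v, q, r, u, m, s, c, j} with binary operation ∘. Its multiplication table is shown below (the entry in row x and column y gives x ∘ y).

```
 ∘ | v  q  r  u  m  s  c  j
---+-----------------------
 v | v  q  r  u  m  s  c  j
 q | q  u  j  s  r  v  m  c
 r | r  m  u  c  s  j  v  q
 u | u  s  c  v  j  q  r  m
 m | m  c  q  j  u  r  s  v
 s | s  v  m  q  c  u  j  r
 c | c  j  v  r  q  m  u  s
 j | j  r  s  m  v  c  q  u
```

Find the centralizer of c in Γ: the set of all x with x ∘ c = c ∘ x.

Compare row c with column c entry by entry.
u ∘ c = r = c ∘ u, so u commutes with c.
s ∘ c = j but c ∘ s = m, so s does not.
Collecting the elements that commute with c: C(c) = {c, r, u, v}.
(Structurally, Γ here is isomorphic to the quaternion group Q_8.)

{c, r, u, v}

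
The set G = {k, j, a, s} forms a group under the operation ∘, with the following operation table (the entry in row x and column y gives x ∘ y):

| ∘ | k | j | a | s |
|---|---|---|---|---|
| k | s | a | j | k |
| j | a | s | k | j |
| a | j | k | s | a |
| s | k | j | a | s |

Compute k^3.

k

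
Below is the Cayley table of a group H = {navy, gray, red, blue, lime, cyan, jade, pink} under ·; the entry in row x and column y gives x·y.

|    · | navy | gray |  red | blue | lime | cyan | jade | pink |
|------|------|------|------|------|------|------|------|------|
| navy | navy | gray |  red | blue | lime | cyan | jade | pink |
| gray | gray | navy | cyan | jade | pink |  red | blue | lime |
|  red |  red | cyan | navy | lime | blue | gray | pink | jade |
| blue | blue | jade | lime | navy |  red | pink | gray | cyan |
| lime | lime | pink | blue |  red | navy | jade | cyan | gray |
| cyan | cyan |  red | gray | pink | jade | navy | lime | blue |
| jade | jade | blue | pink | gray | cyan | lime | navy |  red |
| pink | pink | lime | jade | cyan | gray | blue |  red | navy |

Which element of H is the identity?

navy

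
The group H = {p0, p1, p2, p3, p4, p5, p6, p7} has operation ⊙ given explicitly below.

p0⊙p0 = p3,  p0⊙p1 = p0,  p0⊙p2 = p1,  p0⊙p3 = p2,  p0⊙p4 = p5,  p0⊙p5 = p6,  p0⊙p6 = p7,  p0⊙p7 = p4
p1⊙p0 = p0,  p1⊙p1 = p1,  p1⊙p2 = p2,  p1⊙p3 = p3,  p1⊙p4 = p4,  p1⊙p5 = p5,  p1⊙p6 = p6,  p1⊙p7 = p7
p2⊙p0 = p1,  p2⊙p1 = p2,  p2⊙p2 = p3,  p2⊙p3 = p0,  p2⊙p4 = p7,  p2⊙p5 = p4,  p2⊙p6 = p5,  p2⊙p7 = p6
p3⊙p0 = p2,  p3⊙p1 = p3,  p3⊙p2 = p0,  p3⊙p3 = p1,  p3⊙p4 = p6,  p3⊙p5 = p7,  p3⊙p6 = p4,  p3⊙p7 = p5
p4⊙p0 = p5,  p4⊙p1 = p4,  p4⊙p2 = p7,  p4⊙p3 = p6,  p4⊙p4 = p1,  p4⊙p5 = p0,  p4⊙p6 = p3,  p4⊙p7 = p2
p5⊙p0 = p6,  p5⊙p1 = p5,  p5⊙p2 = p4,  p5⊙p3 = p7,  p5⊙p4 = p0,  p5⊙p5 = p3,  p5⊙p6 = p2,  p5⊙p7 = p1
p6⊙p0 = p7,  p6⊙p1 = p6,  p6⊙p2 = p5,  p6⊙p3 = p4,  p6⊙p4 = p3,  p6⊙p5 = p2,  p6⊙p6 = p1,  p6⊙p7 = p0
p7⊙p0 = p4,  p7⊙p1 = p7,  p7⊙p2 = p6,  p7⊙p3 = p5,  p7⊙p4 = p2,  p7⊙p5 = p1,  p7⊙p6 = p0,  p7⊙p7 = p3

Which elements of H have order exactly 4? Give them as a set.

{p0, p2, p5, p7}

Identity is p1. Compute the order of each non-identity element by repeated multiplication:
  p0: p0 → p3 → p2 → p1  (order 4)
  p2: p2 → p3 → p0 → p1  (order 4)
  p3: p3 → p1  (order 2)
  p4: p4 → p1  (order 2)
  p5: p5 → p3 → p7 → p1  (order 4)
  p6: p6 → p1  (order 2)
  p7: p7 → p3 → p5 → p1  (order 4)
Elements of order 4: {p0, p2, p5, p7}.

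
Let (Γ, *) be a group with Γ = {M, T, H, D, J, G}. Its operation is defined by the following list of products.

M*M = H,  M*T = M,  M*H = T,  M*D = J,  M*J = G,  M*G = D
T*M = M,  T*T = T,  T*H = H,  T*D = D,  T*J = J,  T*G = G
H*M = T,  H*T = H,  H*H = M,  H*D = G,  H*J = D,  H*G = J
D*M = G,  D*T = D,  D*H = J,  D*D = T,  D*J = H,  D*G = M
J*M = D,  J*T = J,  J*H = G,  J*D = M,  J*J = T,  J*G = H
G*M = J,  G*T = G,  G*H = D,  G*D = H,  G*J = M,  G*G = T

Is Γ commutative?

No

M * G = D but G * M = J.
Since M and G do not commute, Γ is not abelian.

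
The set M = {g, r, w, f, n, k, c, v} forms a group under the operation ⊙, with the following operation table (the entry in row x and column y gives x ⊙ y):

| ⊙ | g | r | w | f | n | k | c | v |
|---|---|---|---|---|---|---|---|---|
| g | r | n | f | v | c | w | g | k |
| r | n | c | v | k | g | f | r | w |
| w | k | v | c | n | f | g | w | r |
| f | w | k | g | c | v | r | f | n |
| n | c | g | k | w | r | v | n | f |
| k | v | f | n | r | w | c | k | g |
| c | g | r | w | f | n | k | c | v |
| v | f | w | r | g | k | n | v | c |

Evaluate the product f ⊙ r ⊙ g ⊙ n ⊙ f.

f ⊙ r = k
k ⊙ g = v
v ⊙ n = k
k ⊙ f = r

r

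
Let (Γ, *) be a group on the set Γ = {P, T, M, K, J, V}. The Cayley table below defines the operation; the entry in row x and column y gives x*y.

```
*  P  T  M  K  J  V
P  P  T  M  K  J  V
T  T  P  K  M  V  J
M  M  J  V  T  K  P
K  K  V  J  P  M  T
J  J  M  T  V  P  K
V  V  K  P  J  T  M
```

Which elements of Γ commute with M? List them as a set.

Compare row M with column M entry by entry.
V*M = P = M*V, so V commutes with M.
T*M = K but M*T = J, so T does not.
Collecting the elements that commute with M: C(M) = {M, P, V}.

{M, P, V}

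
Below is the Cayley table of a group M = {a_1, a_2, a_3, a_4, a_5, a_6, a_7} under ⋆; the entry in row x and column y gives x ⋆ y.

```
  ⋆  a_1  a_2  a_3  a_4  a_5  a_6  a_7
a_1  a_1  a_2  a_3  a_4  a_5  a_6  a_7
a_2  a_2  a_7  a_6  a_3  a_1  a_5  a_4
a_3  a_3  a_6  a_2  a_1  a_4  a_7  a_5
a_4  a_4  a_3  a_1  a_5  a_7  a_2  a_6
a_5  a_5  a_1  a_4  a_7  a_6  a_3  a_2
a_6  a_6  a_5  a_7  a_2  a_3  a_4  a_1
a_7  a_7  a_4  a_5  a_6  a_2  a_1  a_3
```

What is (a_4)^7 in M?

a_4^1 = a_4
a_4^2 = a_4 ⋆ a_4 = a_5
a_4^3 = a_5 ⋆ a_4 = a_7
a_4^4 = a_7 ⋆ a_4 = a_6
a_4^5 = a_6 ⋆ a_4 = a_2
a_4^6 = a_2 ⋆ a_4 = a_3
a_4^7 = a_3 ⋆ a_4 = a_1

a_1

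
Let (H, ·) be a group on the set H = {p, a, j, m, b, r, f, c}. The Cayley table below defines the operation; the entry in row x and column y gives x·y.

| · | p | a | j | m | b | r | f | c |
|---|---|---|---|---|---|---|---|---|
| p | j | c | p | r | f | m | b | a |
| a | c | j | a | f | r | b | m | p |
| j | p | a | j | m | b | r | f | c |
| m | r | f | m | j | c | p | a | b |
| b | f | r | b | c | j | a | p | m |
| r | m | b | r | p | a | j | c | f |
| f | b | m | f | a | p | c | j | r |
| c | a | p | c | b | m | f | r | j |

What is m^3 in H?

m^1 = m
m^2 = m·m = j
m^3 = j·m = m

m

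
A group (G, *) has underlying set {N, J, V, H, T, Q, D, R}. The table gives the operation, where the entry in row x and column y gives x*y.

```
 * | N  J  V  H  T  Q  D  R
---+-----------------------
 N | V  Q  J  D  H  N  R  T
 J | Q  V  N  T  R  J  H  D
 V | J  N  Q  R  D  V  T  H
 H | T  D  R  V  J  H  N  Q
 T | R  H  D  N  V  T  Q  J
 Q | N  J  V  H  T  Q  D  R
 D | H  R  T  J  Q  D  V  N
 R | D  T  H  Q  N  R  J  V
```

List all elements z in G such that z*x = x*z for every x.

An element z is central iff its row equals its column in the table.
For R: R*N = D ≠ T = N*R, so R ∉ Z.
Checking each element this way leaves Z(G) = {Q, V}.

{Q, V}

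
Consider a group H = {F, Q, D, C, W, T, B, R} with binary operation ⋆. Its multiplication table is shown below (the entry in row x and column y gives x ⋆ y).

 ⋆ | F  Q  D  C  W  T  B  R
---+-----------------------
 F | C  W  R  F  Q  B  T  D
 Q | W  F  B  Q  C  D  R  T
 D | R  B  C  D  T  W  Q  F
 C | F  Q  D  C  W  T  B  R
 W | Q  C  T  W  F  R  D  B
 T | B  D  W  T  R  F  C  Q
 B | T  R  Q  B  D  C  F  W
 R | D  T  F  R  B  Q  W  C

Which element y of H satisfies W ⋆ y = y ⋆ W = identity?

First locate the identity: row C matches the header, so C is the identity.
Scan row W for C: W ⋆ Q = C. Hence W^(-1) = Q.

Q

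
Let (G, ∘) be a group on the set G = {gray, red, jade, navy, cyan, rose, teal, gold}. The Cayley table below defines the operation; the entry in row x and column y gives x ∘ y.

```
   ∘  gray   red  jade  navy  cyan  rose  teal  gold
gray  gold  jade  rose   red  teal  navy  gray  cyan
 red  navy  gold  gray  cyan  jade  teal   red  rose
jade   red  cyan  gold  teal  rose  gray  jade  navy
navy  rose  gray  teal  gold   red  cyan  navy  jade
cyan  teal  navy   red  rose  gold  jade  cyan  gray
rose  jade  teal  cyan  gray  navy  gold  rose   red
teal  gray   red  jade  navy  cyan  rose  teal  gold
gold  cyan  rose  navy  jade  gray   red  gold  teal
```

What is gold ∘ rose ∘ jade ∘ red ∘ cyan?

gold ∘ rose = red
red ∘ jade = gray
gray ∘ red = jade
jade ∘ cyan = rose

rose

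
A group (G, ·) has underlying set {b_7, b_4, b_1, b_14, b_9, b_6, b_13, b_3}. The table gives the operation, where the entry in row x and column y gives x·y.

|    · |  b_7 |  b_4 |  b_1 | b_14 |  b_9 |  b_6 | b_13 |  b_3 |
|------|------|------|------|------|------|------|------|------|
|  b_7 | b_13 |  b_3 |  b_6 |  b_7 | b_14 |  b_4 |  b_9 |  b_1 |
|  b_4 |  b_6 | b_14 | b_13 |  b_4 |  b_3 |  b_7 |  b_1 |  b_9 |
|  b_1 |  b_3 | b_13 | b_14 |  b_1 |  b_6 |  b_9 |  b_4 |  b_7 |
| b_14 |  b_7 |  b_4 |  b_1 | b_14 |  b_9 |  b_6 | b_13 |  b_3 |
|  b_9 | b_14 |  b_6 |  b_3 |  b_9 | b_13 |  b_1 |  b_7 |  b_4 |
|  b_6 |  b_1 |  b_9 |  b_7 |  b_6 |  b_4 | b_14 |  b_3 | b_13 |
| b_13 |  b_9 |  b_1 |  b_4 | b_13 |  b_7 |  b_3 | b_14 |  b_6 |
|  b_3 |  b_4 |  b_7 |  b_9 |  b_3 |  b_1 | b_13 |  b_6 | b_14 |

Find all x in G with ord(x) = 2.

Identity is b_14. Compute the order of each non-identity element by repeated multiplication:
  b_7: b_7 → b_13 → b_9 → b_14  (order 4)
  b_4: b_4 → b_14  (order 2)
  b_1: b_1 → b_14  (order 2)
  b_9: b_9 → b_13 → b_7 → b_14  (order 4)
  b_6: b_6 → b_14  (order 2)
  b_13: b_13 → b_14  (order 2)
  b_3: b_3 → b_14  (order 2)
Elements of order 2: {b_1, b_13, b_3, b_4, b_6}.

{b_1, b_13, b_3, b_4, b_6}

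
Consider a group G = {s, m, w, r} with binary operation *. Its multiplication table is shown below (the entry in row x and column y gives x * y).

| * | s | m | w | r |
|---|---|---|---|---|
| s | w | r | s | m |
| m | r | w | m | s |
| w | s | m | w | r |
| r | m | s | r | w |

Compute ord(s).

The identity element is w (its row matches the header).
s^1 = s
s^2 = s * s = w
The first power of s equal to the identity is s^2, so ord(s) = 2.

2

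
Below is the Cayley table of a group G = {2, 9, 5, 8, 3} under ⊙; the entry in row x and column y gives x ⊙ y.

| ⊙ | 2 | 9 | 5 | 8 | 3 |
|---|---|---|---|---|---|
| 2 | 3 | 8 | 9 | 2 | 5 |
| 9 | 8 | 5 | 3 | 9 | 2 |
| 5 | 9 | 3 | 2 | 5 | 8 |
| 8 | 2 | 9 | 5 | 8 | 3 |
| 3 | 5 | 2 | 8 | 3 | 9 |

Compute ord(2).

5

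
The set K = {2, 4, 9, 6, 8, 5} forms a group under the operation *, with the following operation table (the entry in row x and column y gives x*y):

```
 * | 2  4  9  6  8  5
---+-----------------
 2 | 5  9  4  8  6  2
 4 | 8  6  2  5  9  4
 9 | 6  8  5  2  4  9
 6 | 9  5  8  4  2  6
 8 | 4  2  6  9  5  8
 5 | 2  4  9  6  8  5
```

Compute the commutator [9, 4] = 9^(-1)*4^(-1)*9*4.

Identity is 5; from the table 9^(-1) = 9 and 4^(-1) = 6.
9*6 = 2
2*9 = 4
4*4 = 6

6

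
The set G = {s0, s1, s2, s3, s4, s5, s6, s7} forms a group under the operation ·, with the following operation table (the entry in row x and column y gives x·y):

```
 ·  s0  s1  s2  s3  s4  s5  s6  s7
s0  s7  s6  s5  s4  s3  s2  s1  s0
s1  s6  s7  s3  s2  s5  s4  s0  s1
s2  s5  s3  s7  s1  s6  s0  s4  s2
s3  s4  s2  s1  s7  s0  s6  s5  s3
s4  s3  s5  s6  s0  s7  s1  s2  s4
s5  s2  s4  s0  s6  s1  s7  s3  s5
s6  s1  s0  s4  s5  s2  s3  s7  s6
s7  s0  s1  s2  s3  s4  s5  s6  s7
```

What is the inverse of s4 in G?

s4

First locate the identity: row s7 matches the header, so s7 is the identity.
Scan row s4 for s7: s4·s4 = s7. Hence s4^(-1) = s4.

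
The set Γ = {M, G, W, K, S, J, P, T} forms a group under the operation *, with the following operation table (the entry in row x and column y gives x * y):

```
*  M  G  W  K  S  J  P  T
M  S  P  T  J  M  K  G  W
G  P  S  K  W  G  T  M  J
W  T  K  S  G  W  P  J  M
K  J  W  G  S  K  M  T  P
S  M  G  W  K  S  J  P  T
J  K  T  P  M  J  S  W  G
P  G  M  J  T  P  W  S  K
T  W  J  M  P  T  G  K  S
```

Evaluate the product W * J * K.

W * J = P
P * K = T

T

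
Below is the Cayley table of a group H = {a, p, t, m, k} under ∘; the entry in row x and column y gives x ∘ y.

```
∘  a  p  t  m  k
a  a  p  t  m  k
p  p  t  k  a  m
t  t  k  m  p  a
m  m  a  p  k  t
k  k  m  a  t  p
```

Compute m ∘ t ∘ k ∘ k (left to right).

t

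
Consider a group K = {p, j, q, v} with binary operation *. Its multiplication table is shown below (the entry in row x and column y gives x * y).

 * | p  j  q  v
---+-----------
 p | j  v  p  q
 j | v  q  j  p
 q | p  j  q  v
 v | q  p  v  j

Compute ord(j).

The identity element is q (its row matches the header).
j^1 = j
j^2 = j * j = q
The first power of j equal to the identity is j^2, so ord(j) = 2.

2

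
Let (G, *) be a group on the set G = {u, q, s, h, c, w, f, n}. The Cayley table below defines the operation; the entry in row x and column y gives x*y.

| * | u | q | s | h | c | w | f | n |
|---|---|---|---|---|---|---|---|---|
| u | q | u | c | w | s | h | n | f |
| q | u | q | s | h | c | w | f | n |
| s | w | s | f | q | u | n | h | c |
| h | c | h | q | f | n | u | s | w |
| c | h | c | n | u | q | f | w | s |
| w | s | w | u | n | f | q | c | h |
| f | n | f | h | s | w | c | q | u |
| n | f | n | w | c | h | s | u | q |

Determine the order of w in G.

The identity element is q (its row matches the header).
w^1 = w
w^2 = w*w = q
The first power of w equal to the identity is w^2, so ord(w) = 2.

2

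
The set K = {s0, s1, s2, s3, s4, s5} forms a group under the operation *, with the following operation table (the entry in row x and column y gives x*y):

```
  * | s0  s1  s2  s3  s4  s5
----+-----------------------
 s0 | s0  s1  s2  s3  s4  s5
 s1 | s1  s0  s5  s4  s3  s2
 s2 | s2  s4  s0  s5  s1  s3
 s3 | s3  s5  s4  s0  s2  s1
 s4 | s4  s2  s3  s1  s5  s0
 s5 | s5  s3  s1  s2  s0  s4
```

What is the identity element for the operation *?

s0

The identity e satisfies e*x = x for all x, so its row in the table reproduces the column headers.
Row s0 reads: s0, s1, s2, s3, s4, s5 — exactly the header order. So s0 is the identity.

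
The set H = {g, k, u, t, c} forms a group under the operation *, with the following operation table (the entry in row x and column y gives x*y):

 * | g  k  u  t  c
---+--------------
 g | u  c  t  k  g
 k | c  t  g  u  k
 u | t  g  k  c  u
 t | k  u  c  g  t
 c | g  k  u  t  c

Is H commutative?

Yes

Check whether the table is symmetric across its main diagonal.
Every entry (row x, col y) equals the entry (row y, col x), so H is abelian.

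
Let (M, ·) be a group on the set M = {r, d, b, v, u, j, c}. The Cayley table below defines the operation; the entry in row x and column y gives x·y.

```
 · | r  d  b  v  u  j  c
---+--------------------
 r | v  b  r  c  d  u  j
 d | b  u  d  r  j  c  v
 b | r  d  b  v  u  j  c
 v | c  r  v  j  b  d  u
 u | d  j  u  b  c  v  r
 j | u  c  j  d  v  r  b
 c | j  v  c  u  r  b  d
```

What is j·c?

Read row j, column c: j·c = b.
(Structurally, M here is isomorphic to the cyclic group Z_7.)

b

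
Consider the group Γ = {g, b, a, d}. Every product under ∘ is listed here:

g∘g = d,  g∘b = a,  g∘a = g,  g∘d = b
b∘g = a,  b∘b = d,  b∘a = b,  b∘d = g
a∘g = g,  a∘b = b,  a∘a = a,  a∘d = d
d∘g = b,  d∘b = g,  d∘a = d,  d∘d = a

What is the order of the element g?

4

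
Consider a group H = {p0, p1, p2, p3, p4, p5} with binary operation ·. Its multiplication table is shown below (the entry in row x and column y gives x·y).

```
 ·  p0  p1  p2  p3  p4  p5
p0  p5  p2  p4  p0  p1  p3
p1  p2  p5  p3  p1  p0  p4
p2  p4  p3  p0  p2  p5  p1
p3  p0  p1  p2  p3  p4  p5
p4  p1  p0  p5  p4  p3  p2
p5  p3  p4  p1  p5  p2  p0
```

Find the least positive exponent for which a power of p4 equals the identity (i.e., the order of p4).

2

The identity element is p3 (its row matches the header).
p4^1 = p4
p4^2 = p4·p4 = p3
The first power of p4 equal to the identity is p4^2, so ord(p4) = 2.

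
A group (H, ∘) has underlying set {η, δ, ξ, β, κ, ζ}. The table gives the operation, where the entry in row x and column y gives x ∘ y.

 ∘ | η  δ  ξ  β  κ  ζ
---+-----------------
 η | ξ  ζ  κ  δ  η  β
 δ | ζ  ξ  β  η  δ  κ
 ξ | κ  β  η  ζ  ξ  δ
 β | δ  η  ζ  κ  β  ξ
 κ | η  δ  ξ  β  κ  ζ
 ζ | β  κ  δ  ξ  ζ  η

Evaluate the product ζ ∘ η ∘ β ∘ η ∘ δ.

ζ

ζ ∘ η = β
β ∘ β = κ
κ ∘ η = η
η ∘ δ = ζ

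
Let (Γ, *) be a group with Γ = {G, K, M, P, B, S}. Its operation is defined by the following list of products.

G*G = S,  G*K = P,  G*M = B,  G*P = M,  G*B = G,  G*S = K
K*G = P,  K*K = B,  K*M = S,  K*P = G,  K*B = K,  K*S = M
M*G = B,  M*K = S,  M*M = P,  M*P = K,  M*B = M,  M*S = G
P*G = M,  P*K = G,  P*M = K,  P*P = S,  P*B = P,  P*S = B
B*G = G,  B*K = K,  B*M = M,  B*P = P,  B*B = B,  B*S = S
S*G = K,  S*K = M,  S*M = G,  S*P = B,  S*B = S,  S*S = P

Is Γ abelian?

Check whether the table is symmetric across its main diagonal.
Every entry (row x, col y) equals the entry (row y, col x), so Γ is abelian.

Yes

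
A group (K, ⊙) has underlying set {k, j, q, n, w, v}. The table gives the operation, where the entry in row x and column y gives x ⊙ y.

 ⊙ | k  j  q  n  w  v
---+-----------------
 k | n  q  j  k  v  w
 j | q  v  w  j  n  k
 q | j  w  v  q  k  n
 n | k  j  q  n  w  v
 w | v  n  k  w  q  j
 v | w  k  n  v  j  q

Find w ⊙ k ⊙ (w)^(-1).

The identity is n. In row w, the entry n sits in column j, so w^(-1) = j.
w ⊙ k = v
v ⊙ j = k
(Structurally, K here is isomorphic to the cyclic group Z_6.)

k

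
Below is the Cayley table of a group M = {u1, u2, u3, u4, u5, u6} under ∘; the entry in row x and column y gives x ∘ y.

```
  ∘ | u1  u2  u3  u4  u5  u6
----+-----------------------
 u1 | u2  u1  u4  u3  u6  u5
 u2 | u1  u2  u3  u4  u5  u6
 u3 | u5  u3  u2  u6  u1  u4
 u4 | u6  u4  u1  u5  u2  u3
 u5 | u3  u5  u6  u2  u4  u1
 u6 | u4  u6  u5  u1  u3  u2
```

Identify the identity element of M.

u2

The identity e satisfies e ∘ x = x for all x, so its row in the table reproduces the column headers.
Row u2 reads: u1, u2, u3, u4, u5, u6 — exactly the header order. So u2 is the identity.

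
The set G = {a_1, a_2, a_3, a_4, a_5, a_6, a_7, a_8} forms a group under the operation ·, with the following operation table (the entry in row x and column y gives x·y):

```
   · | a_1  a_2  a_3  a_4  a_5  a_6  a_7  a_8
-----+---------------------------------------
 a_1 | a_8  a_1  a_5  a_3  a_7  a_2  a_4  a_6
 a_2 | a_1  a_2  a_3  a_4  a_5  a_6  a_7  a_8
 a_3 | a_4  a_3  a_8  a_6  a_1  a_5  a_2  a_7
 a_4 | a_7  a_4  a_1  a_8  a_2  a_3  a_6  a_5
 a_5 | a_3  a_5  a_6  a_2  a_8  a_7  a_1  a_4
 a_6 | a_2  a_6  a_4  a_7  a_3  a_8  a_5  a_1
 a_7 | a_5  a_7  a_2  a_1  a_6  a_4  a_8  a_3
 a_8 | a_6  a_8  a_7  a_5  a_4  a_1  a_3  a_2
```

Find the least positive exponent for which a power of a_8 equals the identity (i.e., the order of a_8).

The identity element is a_2 (its row matches the header).
a_8^1 = a_8
a_8^2 = a_8·a_8 = a_2
The first power of a_8 equal to the identity is a_8^2, so ord(a_8) = 2.

2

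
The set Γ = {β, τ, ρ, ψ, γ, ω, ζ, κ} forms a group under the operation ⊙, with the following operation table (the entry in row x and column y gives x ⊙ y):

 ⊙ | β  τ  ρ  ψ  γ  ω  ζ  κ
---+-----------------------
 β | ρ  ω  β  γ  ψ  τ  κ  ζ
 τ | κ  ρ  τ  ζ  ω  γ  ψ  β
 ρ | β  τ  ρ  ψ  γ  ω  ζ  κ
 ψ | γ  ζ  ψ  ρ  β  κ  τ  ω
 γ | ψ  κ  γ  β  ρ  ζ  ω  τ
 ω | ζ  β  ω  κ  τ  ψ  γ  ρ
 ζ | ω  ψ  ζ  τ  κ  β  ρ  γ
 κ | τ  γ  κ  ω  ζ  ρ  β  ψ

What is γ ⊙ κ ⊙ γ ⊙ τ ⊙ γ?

γ ⊙ κ = τ
τ ⊙ γ = ω
ω ⊙ τ = β
β ⊙ γ = ψ
(Structurally, Γ here is isomorphic to the dihedral group D_4.)

ψ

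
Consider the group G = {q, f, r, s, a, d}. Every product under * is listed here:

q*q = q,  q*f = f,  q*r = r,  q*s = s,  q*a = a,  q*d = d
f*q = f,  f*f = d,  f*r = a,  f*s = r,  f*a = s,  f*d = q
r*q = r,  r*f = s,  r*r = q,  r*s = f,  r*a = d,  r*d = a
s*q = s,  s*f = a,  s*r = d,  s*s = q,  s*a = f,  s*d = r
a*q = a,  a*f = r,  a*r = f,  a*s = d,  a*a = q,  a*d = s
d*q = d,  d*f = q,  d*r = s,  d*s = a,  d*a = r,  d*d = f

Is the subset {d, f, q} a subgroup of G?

{d, f, q} contains the identity q.
Checking products: every product of two elements of {d, f, q} (read from the table) lies in {d, f, q}, so the set is closed.
In a finite group, a nonempty closed subset is a subgroup. So {d, f, q} ≤ G.

Yes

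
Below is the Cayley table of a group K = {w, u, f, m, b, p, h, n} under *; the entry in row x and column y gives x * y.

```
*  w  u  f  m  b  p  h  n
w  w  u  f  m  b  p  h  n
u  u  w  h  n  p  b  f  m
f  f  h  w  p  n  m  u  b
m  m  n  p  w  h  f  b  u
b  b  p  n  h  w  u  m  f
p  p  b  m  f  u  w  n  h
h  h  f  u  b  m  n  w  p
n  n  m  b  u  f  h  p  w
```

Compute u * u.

w

Read row u, column u: u * u = w.
(Structurally, K here is isomorphic to the elementary abelian group (Z_2)^3.)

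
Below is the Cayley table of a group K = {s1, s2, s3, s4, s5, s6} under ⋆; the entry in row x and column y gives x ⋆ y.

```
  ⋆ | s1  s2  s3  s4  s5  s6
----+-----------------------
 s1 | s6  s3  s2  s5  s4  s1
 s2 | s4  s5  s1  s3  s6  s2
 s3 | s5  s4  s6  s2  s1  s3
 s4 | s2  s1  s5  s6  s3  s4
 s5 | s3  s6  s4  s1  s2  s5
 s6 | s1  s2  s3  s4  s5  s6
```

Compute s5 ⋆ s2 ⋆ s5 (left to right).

s5 ⋆ s2 = s6
s6 ⋆ s5 = s5

s5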